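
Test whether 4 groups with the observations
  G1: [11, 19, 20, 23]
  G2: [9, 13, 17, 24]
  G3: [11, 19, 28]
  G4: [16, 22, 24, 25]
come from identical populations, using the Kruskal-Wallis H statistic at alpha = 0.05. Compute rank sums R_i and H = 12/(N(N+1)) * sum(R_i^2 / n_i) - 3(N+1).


Step 1: Combine all N = 15 observations and assign midranks.
sorted (value, group, rank): (9,G2,1), (11,G1,2.5), (11,G3,2.5), (13,G2,4), (16,G4,5), (17,G2,6), (19,G1,7.5), (19,G3,7.5), (20,G1,9), (22,G4,10), (23,G1,11), (24,G2,12.5), (24,G4,12.5), (25,G4,14), (28,G3,15)
Step 2: Sum ranks within each group.
R_1 = 30 (n_1 = 4)
R_2 = 23.5 (n_2 = 4)
R_3 = 25 (n_3 = 3)
R_4 = 41.5 (n_4 = 4)
Step 3: H = 12/(N(N+1)) * sum(R_i^2/n_i) - 3(N+1)
     = 12/(15*16) * (30^2/4 + 23.5^2/4 + 25^2/3 + 41.5^2/4) - 3*16
     = 0.050000 * 1001.96 - 48
     = 2.097917.
Step 4: Ties present; correction factor C = 1 - 18/(15^3 - 15) = 0.994643. Corrected H = 2.097917 / 0.994643 = 2.109216.
Step 5: Under H0, H ~ chi^2(3); p-value = 0.550051.
Step 6: alpha = 0.05. fail to reject H0.

H = 2.1092, df = 3, p = 0.550051, fail to reject H0.


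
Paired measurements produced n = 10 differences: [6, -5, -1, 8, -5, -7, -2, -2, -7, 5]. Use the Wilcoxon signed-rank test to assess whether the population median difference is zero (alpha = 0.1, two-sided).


Step 1: Drop any zero differences (none here) and take |d_i|.
|d| = [6, 5, 1, 8, 5, 7, 2, 2, 7, 5]
Step 2: Midrank |d_i| (ties get averaged ranks).
ranks: |6|->7, |5|->5, |1|->1, |8|->10, |5|->5, |7|->8.5, |2|->2.5, |2|->2.5, |7|->8.5, |5|->5
Step 3: Attach original signs; sum ranks with positive sign and with negative sign.
W+ = 7 + 10 + 5 = 22
W- = 5 + 1 + 5 + 8.5 + 2.5 + 2.5 + 8.5 = 33
(Check: W+ + W- = 55 should equal n(n+1)/2 = 55.)
Step 4: Test statistic W = min(W+, W-) = 22.
Step 5: Ties in |d|, so use the tie-corrected normal approximation.
        E[W] = n(n+1)/4 = 10*11/4 = 27.5.
        Tie groups: |d|=2 (t=2), |d|=5 (t=3), |d|=7 (t=2); sum(t^3 - t) = 36.
        Var[W] = n(n+1)(2n+1)/24 - sum(t^3-t)/48 = 2310/24 - 36/48 = 95.5.
        z = (W - E[W]) / sqrt(Var[W]) = (22 - 27.5) / 9.7724 = -0.5628.
        Two-sided p = 2*Phi(z) = 0.573565.
Step 6: alpha = 0.1. fail to reject H0.

W+ = 22, W- = 33, W = min = 22, p = 0.573565, fail to reject H0.


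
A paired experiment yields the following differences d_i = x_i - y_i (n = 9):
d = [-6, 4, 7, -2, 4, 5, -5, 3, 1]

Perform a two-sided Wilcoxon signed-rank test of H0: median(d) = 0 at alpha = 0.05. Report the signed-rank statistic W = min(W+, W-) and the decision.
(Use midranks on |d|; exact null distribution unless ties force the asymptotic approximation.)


Step 1: Drop any zero differences (none here) and take |d_i|.
|d| = [6, 4, 7, 2, 4, 5, 5, 3, 1]
Step 2: Midrank |d_i| (ties get averaged ranks).
ranks: |6|->8, |4|->4.5, |7|->9, |2|->2, |4|->4.5, |5|->6.5, |5|->6.5, |3|->3, |1|->1
Step 3: Attach original signs; sum ranks with positive sign and with negative sign.
W+ = 4.5 + 9 + 4.5 + 6.5 + 3 + 1 = 28.5
W- = 8 + 2 + 6.5 = 16.5
(Check: W+ + W- = 45 should equal n(n+1)/2 = 45.)
Step 4: Test statistic W = min(W+, W-) = 16.5.
Step 5: Ties in |d|, so use the tie-corrected normal approximation.
        E[W] = n(n+1)/4 = 9*10/4 = 22.5.
        Tie groups: |d|=4 (t=2), |d|=5 (t=2); sum(t^3 - t) = 12.
        Var[W] = n(n+1)(2n+1)/24 - sum(t^3-t)/48 = 1710/24 - 12/48 = 71.
        z = (W - E[W]) / sqrt(Var[W]) = (16.5 - 22.5) / 8.4261 = -0.7121.
        Two-sided p = 2*Phi(z) = 0.476422.
Step 6: alpha = 0.05. fail to reject H0.

W+ = 28.5, W- = 16.5, W = min = 16.5, p = 0.476422, fail to reject H0.


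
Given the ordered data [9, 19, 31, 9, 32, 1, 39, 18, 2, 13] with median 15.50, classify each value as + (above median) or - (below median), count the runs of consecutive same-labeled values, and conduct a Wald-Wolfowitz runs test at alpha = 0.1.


Step 1: Compute median = 15.50; label A = above, B = below.
Labels in order: BAABABAABB  (n_A = 5, n_B = 5)
Step 2: Count runs R = 7.
Step 3: Under H0 (random ordering), E[R] = 2*n_A*n_B/(n_A+n_B) + 1 = 2*5*5/10 + 1 = 6.0000.
        Var[R] = 2*n_A*n_B*(2*n_A*n_B - n_A - n_B) / ((n_A+n_B)^2 * (n_A+n_B-1)) = 2000/900 = 2.2222.
        SD[R] = 1.4907.
Step 4: Continuity-corrected z = (R - 0.5 - E[R]) / SD[R] = (7 - 0.5 - 6.0000) / 1.4907 = 0.3354.
Step 5: Two-sided p-value via normal approximation = 2*(1 - Phi(|z|)) = 0.737316.
Step 6: alpha = 0.1. fail to reject H0.

R = 7, z = 0.3354, p = 0.737316, fail to reject H0.


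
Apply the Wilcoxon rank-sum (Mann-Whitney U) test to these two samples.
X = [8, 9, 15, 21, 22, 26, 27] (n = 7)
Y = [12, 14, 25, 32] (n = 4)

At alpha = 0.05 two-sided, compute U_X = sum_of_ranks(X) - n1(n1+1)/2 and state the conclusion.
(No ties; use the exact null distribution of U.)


Step 1: Combine and sort all 11 observations; assign midranks.
sorted (value, group): (8,X), (9,X), (12,Y), (14,Y), (15,X), (21,X), (22,X), (25,Y), (26,X), (27,X), (32,Y)
ranks: 8->1, 9->2, 12->3, 14->4, 15->5, 21->6, 22->7, 25->8, 26->9, 27->10, 32->11
Step 2: Rank sum for X: R1 = 1 + 2 + 5 + 6 + 7 + 9 + 10 = 40.
Step 3: U_X = R1 - n1(n1+1)/2 = 40 - 7*8/2 = 40 - 28 = 12.
       U_Y = n1*n2 - U_X = 28 - 12 = 16.
Step 4: No ties, so the exact null distribution of U (based on enumerating the C(11,7) = 330 equally likely rank assignments) gives the two-sided p-value.
Step 5: p-value = 0.787879; compare to alpha = 0.05. fail to reject H0.

U_X = 12, p = 0.787879, fail to reject H0 at alpha = 0.05.


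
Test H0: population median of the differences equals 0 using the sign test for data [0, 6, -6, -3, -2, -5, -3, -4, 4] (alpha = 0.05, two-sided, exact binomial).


Step 1: Discard zero differences. Original n = 9; n_eff = number of nonzero differences = 8.
Nonzero differences (with sign): +6, -6, -3, -2, -5, -3, -4, +4
Step 2: Count signs: positive = 2, negative = 6.
Step 3: Under H0: P(positive) = 0.5, so the number of positives S ~ Bin(8, 0.5).
Step 4: Two-sided exact p-value = sum of Bin(8,0.5) probabilities at or below the observed probability = 0.289062.
Step 5: alpha = 0.05. fail to reject H0.

n_eff = 8, pos = 2, neg = 6, p = 0.289062, fail to reject H0.


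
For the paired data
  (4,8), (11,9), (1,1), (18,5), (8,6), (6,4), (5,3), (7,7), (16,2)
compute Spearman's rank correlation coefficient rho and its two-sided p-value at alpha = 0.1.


Step 1: Rank x and y separately (midranks; no ties here).
rank(x): 4->2, 11->7, 1->1, 18->9, 8->6, 6->4, 5->3, 7->5, 16->8
rank(y): 8->8, 9->9, 1->1, 5->5, 6->6, 4->4, 3->3, 7->7, 2->2
Step 2: d_i = R_x(i) - R_y(i); compute d_i^2.
  (2-8)^2=36, (7-9)^2=4, (1-1)^2=0, (9-5)^2=16, (6-6)^2=0, (4-4)^2=0, (3-3)^2=0, (5-7)^2=4, (8-2)^2=36
sum(d^2) = 96.
Step 3: rho = 1 - 6*96 / (9*(9^2 - 1)) = 1 - 576/720 = 0.200000.
Step 4: Under H0, t = rho * sqrt((n-2)/(1-rho^2)) = 0.5401 ~ t(7).
Step 5: Two-sided p-value from the t-distribution with 7 df = 0.605901.
Step 6: alpha = 0.1. fail to reject H0.

rho = 0.2000, p = 0.605901, fail to reject H0 at alpha = 0.1.


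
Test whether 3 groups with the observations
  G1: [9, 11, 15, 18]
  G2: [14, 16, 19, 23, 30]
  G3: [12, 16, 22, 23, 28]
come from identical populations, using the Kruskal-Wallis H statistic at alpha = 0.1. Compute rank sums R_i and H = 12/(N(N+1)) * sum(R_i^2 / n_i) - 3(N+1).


Step 1: Combine all N = 14 observations and assign midranks.
sorted (value, group, rank): (9,G1,1), (11,G1,2), (12,G3,3), (14,G2,4), (15,G1,5), (16,G2,6.5), (16,G3,6.5), (18,G1,8), (19,G2,9), (22,G3,10), (23,G2,11.5), (23,G3,11.5), (28,G3,13), (30,G2,14)
Step 2: Sum ranks within each group.
R_1 = 16 (n_1 = 4)
R_2 = 45 (n_2 = 5)
R_3 = 44 (n_3 = 5)
Step 3: H = 12/(N(N+1)) * sum(R_i^2/n_i) - 3(N+1)
     = 12/(14*15) * (16^2/4 + 45^2/5 + 44^2/5) - 3*15
     = 0.057143 * 856.2 - 45
     = 3.925714.
Step 4: Ties present; correction factor C = 1 - 12/(14^3 - 14) = 0.995604. Corrected H = 3.925714 / 0.995604 = 3.943046.
Step 5: Under H0, H ~ chi^2(2); p-value = 0.139245.
Step 6: alpha = 0.1. fail to reject H0.

H = 3.9430, df = 2, p = 0.139245, fail to reject H0.


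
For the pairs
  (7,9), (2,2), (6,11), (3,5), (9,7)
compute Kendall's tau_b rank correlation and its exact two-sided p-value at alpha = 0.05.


Step 1: Enumerate the 10 unordered pairs (i,j) with i<j and classify each by sign(x_j-x_i) * sign(y_j-y_i).
  (1,2):dx=-5,dy=-7->C; (1,3):dx=-1,dy=+2->D; (1,4):dx=-4,dy=-4->C; (1,5):dx=+2,dy=-2->D
  (2,3):dx=+4,dy=+9->C; (2,4):dx=+1,dy=+3->C; (2,5):dx=+7,dy=+5->C; (3,4):dx=-3,dy=-6->C
  (3,5):dx=+3,dy=-4->D; (4,5):dx=+6,dy=+2->C
Step 2: C = 7, D = 3, total pairs = 10.
Step 3: tau = (C - D)/(n(n-1)/2) = (7 - 3)/10 = 0.400000.
Step 4: Exact two-sided p-value (enumerate n! = 120 permutations of y under H0): p = 0.483333.
Step 5: alpha = 0.05. fail to reject H0.

tau_b = 0.4000 (C=7, D=3), p = 0.483333, fail to reject H0.


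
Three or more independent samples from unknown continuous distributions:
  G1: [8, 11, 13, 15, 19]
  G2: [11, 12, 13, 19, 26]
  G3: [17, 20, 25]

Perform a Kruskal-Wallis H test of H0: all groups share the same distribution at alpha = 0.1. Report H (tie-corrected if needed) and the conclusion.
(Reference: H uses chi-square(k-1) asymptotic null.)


Step 1: Combine all N = 13 observations and assign midranks.
sorted (value, group, rank): (8,G1,1), (11,G1,2.5), (11,G2,2.5), (12,G2,4), (13,G1,5.5), (13,G2,5.5), (15,G1,7), (17,G3,8), (19,G1,9.5), (19,G2,9.5), (20,G3,11), (25,G3,12), (26,G2,13)
Step 2: Sum ranks within each group.
R_1 = 25.5 (n_1 = 5)
R_2 = 34.5 (n_2 = 5)
R_3 = 31 (n_3 = 3)
Step 3: H = 12/(N(N+1)) * sum(R_i^2/n_i) - 3(N+1)
     = 12/(13*14) * (25.5^2/5 + 34.5^2/5 + 31^2/3) - 3*14
     = 0.065934 * 688.433 - 42
     = 3.391209.
Step 4: Ties present; correction factor C = 1 - 18/(13^3 - 13) = 0.991758. Corrected H = 3.391209 / 0.991758 = 3.419391.
Step 5: Under H0, H ~ chi^2(2); p-value = 0.180921.
Step 6: alpha = 0.1. fail to reject H0.

H = 3.4194, df = 2, p = 0.180921, fail to reject H0.


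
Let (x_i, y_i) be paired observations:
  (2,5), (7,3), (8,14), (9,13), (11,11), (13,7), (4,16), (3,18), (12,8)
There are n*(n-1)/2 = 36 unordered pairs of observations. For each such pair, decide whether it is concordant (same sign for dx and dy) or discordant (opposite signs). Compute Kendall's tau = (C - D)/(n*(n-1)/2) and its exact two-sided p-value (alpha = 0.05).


Step 1: Enumerate the 36 unordered pairs (i,j) with i<j and classify each by sign(x_j-x_i) * sign(y_j-y_i).
  (1,2):dx=+5,dy=-2->D; (1,3):dx=+6,dy=+9->C; (1,4):dx=+7,dy=+8->C; (1,5):dx=+9,dy=+6->C
  (1,6):dx=+11,dy=+2->C; (1,7):dx=+2,dy=+11->C; (1,8):dx=+1,dy=+13->C; (1,9):dx=+10,dy=+3->C
  (2,3):dx=+1,dy=+11->C; (2,4):dx=+2,dy=+10->C; (2,5):dx=+4,dy=+8->C; (2,6):dx=+6,dy=+4->C
  (2,7):dx=-3,dy=+13->D; (2,8):dx=-4,dy=+15->D; (2,9):dx=+5,dy=+5->C; (3,4):dx=+1,dy=-1->D
  (3,5):dx=+3,dy=-3->D; (3,6):dx=+5,dy=-7->D; (3,7):dx=-4,dy=+2->D; (3,8):dx=-5,dy=+4->D
  (3,9):dx=+4,dy=-6->D; (4,5):dx=+2,dy=-2->D; (4,6):dx=+4,dy=-6->D; (4,7):dx=-5,dy=+3->D
  (4,8):dx=-6,dy=+5->D; (4,9):dx=+3,dy=-5->D; (5,6):dx=+2,dy=-4->D; (5,7):dx=-7,dy=+5->D
  (5,8):dx=-8,dy=+7->D; (5,9):dx=+1,dy=-3->D; (6,7):dx=-9,dy=+9->D; (6,8):dx=-10,dy=+11->D
  (6,9):dx=-1,dy=+1->D; (7,8):dx=-1,dy=+2->D; (7,9):dx=+8,dy=-8->D; (8,9):dx=+9,dy=-10->D
Step 2: C = 12, D = 24, total pairs = 36.
Step 3: tau = (C - D)/(n(n-1)/2) = (12 - 24)/36 = -0.333333.
Step 4: Exact two-sided p-value (enumerate n! = 362880 permutations of y under H0): p = 0.259518.
Step 5: alpha = 0.05. fail to reject H0.

tau_b = -0.3333 (C=12, D=24), p = 0.259518, fail to reject H0.


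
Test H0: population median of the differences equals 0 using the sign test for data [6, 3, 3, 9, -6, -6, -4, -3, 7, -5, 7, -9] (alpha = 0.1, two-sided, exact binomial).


Step 1: Discard zero differences. Original n = 12; n_eff = number of nonzero differences = 12.
Nonzero differences (with sign): +6, +3, +3, +9, -6, -6, -4, -3, +7, -5, +7, -9
Step 2: Count signs: positive = 6, negative = 6.
Step 3: Under H0: P(positive) = 0.5, so the number of positives S ~ Bin(12, 0.5).
Step 4: Two-sided exact p-value = sum of Bin(12,0.5) probabilities at or below the observed probability = 1.000000.
Step 5: alpha = 0.1. fail to reject H0.

n_eff = 12, pos = 6, neg = 6, p = 1.000000, fail to reject H0.


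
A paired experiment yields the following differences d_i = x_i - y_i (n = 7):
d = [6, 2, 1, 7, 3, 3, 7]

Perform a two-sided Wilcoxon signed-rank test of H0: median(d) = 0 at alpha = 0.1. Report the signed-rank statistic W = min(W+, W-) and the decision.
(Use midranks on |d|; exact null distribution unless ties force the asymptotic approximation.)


Step 1: Drop any zero differences (none here) and take |d_i|.
|d| = [6, 2, 1, 7, 3, 3, 7]
Step 2: Midrank |d_i| (ties get averaged ranks).
ranks: |6|->5, |2|->2, |1|->1, |7|->6.5, |3|->3.5, |3|->3.5, |7|->6.5
Step 3: Attach original signs; sum ranks with positive sign and with negative sign.
W+ = 5 + 2 + 1 + 6.5 + 3.5 + 3.5 + 6.5 = 28
W- = 0 = 0
(Check: W+ + W- = 28 should equal n(n+1)/2 = 28.)
Step 4: Test statistic W = min(W+, W-) = 0.
Step 5: Ties in |d|, so use the tie-corrected normal approximation.
        E[W] = n(n+1)/4 = 7*8/4 = 14.
        Tie groups: |d|=3 (t=2), |d|=7 (t=2); sum(t^3 - t) = 12.
        Var[W] = n(n+1)(2n+1)/24 - sum(t^3-t)/48 = 840/24 - 12/48 = 34.75.
        z = (W - E[W]) / sqrt(Var[W]) = (0 - 14) / 5.8949 = -2.3749.
        Two-sided p = 2*Phi(z) = 0.017552.
Step 6: alpha = 0.1. reject H0.

W+ = 28, W- = 0, W = min = 0, p = 0.017552, reject H0.


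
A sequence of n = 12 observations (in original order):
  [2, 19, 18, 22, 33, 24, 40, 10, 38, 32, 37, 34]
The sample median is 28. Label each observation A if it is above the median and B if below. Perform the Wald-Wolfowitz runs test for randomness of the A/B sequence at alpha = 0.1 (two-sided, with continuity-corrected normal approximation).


Step 1: Compute median = 28; label A = above, B = below.
Labels in order: BBBBABABAAAA  (n_A = 6, n_B = 6)
Step 2: Count runs R = 6.
Step 3: Under H0 (random ordering), E[R] = 2*n_A*n_B/(n_A+n_B) + 1 = 2*6*6/12 + 1 = 7.0000.
        Var[R] = 2*n_A*n_B*(2*n_A*n_B - n_A - n_B) / ((n_A+n_B)^2 * (n_A+n_B-1)) = 4320/1584 = 2.7273.
        SD[R] = 1.6514.
Step 4: Continuity-corrected z = (R + 0.5 - E[R]) / SD[R] = (6 + 0.5 - 7.0000) / 1.6514 = -0.3028.
Step 5: Two-sided p-value via normal approximation = 2*(1 - Phi(|z|)) = 0.762069.
Step 6: alpha = 0.1. fail to reject H0.

R = 6, z = -0.3028, p = 0.762069, fail to reject H0.


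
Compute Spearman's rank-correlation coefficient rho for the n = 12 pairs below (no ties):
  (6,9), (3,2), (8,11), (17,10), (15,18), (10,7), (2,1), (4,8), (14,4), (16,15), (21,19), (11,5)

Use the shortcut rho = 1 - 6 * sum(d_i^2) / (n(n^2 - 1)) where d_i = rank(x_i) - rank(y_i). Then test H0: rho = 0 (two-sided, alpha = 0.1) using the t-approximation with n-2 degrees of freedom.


Step 1: Rank x and y separately (midranks; no ties here).
rank(x): 6->4, 3->2, 8->5, 17->11, 15->9, 10->6, 2->1, 4->3, 14->8, 16->10, 21->12, 11->7
rank(y): 9->7, 2->2, 11->9, 10->8, 18->11, 7->5, 1->1, 8->6, 4->3, 15->10, 19->12, 5->4
Step 2: d_i = R_x(i) - R_y(i); compute d_i^2.
  (4-7)^2=9, (2-2)^2=0, (5-9)^2=16, (11-8)^2=9, (9-11)^2=4, (6-5)^2=1, (1-1)^2=0, (3-6)^2=9, (8-3)^2=25, (10-10)^2=0, (12-12)^2=0, (7-4)^2=9
sum(d^2) = 82.
Step 3: rho = 1 - 6*82 / (12*(12^2 - 1)) = 1 - 492/1716 = 0.713287.
Step 4: Under H0, t = rho * sqrt((n-2)/(1-rho^2)) = 3.2183 ~ t(10).
Step 5: Two-sided p-value from the t-distribution with 10 df = 0.009202.
Step 6: alpha = 0.1. reject H0.

rho = 0.7133, p = 0.009202, reject H0 at alpha = 0.1.


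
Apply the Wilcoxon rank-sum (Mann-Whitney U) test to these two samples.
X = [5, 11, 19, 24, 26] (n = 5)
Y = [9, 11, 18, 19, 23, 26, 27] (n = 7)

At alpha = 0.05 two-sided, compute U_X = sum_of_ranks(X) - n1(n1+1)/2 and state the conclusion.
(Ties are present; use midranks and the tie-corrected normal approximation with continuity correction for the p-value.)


Step 1: Combine and sort all 12 observations; assign midranks.
sorted (value, group): (5,X), (9,Y), (11,X), (11,Y), (18,Y), (19,X), (19,Y), (23,Y), (24,X), (26,X), (26,Y), (27,Y)
ranks: 5->1, 9->2, 11->3.5, 11->3.5, 18->5, 19->6.5, 19->6.5, 23->8, 24->9, 26->10.5, 26->10.5, 27->12
Step 2: Rank sum for X: R1 = 1 + 3.5 + 6.5 + 9 + 10.5 = 30.5.
Step 3: U_X = R1 - n1(n1+1)/2 = 30.5 - 5*6/2 = 30.5 - 15 = 15.5.
       U_Y = n1*n2 - U_X = 35 - 15.5 = 19.5.
Step 4: Ties are present, so use the tie-corrected normal approximation (with continuity correction) for the p-value.
Step 5: p-value = 0.806544; compare to alpha = 0.05. fail to reject H0.

U_X = 15.5, p = 0.806544, fail to reject H0 at alpha = 0.05.


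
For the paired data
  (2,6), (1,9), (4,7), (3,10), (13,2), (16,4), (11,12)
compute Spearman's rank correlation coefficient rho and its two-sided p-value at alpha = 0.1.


Step 1: Rank x and y separately (midranks; no ties here).
rank(x): 2->2, 1->1, 4->4, 3->3, 13->6, 16->7, 11->5
rank(y): 6->3, 9->5, 7->4, 10->6, 2->1, 4->2, 12->7
Step 2: d_i = R_x(i) - R_y(i); compute d_i^2.
  (2-3)^2=1, (1-5)^2=16, (4-4)^2=0, (3-6)^2=9, (6-1)^2=25, (7-2)^2=25, (5-7)^2=4
sum(d^2) = 80.
Step 3: rho = 1 - 6*80 / (7*(7^2 - 1)) = 1 - 480/336 = -0.428571.
Step 4: Under H0, t = rho * sqrt((n-2)/(1-rho^2)) = -1.0607 ~ t(5).
Step 5: Two-sided p-value from the t-distribution with 5 df = 0.337368.
Step 6: alpha = 0.1. fail to reject H0.

rho = -0.4286, p = 0.337368, fail to reject H0 at alpha = 0.1.


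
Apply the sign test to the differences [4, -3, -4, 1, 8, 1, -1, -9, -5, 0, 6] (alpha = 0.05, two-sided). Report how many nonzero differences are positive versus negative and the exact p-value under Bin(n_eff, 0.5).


Step 1: Discard zero differences. Original n = 11; n_eff = number of nonzero differences = 10.
Nonzero differences (with sign): +4, -3, -4, +1, +8, +1, -1, -9, -5, +6
Step 2: Count signs: positive = 5, negative = 5.
Step 3: Under H0: P(positive) = 0.5, so the number of positives S ~ Bin(10, 0.5).
Step 4: Two-sided exact p-value = sum of Bin(10,0.5) probabilities at or below the observed probability = 1.000000.
Step 5: alpha = 0.05. fail to reject H0.

n_eff = 10, pos = 5, neg = 5, p = 1.000000, fail to reject H0.


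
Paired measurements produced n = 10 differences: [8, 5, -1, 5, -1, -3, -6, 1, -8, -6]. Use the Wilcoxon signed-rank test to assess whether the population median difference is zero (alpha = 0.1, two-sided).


Step 1: Drop any zero differences (none here) and take |d_i|.
|d| = [8, 5, 1, 5, 1, 3, 6, 1, 8, 6]
Step 2: Midrank |d_i| (ties get averaged ranks).
ranks: |8|->9.5, |5|->5.5, |1|->2, |5|->5.5, |1|->2, |3|->4, |6|->7.5, |1|->2, |8|->9.5, |6|->7.5
Step 3: Attach original signs; sum ranks with positive sign and with negative sign.
W+ = 9.5 + 5.5 + 5.5 + 2 = 22.5
W- = 2 + 2 + 4 + 7.5 + 9.5 + 7.5 = 32.5
(Check: W+ + W- = 55 should equal n(n+1)/2 = 55.)
Step 4: Test statistic W = min(W+, W-) = 22.5.
Step 5: Ties in |d|, so use the tie-corrected normal approximation.
        E[W] = n(n+1)/4 = 10*11/4 = 27.5.
        Tie groups: |d|=1 (t=3), |d|=5 (t=2), |d|=6 (t=2), |d|=8 (t=2); sum(t^3 - t) = 42.
        Var[W] = n(n+1)(2n+1)/24 - sum(t^3-t)/48 = 2310/24 - 42/48 = 95.375.
        z = (W - E[W]) / sqrt(Var[W]) = (22.5 - 27.5) / 9.7660 = -0.5120.
        Two-sided p = 2*Phi(z) = 0.608665.
Step 6: alpha = 0.1. fail to reject H0.

W+ = 22.5, W- = 32.5, W = min = 22.5, p = 0.608665, fail to reject H0.


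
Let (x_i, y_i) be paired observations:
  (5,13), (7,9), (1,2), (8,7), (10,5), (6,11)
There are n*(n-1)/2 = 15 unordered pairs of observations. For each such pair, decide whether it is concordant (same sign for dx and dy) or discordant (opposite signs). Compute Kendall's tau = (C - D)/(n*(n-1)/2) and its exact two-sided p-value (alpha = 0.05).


Step 1: Enumerate the 15 unordered pairs (i,j) with i<j and classify each by sign(x_j-x_i) * sign(y_j-y_i).
  (1,2):dx=+2,dy=-4->D; (1,3):dx=-4,dy=-11->C; (1,4):dx=+3,dy=-6->D; (1,5):dx=+5,dy=-8->D
  (1,6):dx=+1,dy=-2->D; (2,3):dx=-6,dy=-7->C; (2,4):dx=+1,dy=-2->D; (2,5):dx=+3,dy=-4->D
  (2,6):dx=-1,dy=+2->D; (3,4):dx=+7,dy=+5->C; (3,5):dx=+9,dy=+3->C; (3,6):dx=+5,dy=+9->C
  (4,5):dx=+2,dy=-2->D; (4,6):dx=-2,dy=+4->D; (5,6):dx=-4,dy=+6->D
Step 2: C = 5, D = 10, total pairs = 15.
Step 3: tau = (C - D)/(n(n-1)/2) = (5 - 10)/15 = -0.333333.
Step 4: Exact two-sided p-value (enumerate n! = 720 permutations of y under H0): p = 0.469444.
Step 5: alpha = 0.05. fail to reject H0.

tau_b = -0.3333 (C=5, D=10), p = 0.469444, fail to reject H0.


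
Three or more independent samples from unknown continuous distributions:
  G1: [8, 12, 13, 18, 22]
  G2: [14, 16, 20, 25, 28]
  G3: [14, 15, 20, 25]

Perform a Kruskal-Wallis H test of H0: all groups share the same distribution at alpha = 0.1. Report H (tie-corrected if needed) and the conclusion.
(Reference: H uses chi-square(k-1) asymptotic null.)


Step 1: Combine all N = 14 observations and assign midranks.
sorted (value, group, rank): (8,G1,1), (12,G1,2), (13,G1,3), (14,G2,4.5), (14,G3,4.5), (15,G3,6), (16,G2,7), (18,G1,8), (20,G2,9.5), (20,G3,9.5), (22,G1,11), (25,G2,12.5), (25,G3,12.5), (28,G2,14)
Step 2: Sum ranks within each group.
R_1 = 25 (n_1 = 5)
R_2 = 47.5 (n_2 = 5)
R_3 = 32.5 (n_3 = 4)
Step 3: H = 12/(N(N+1)) * sum(R_i^2/n_i) - 3(N+1)
     = 12/(14*15) * (25^2/5 + 47.5^2/5 + 32.5^2/4) - 3*15
     = 0.057143 * 840.312 - 45
     = 3.017857.
Step 4: Ties present; correction factor C = 1 - 18/(14^3 - 14) = 0.993407. Corrected H = 3.017857 / 0.993407 = 3.037887.
Step 5: Under H0, H ~ chi^2(2); p-value = 0.218943.
Step 6: alpha = 0.1. fail to reject H0.

H = 3.0379, df = 2, p = 0.218943, fail to reject H0.


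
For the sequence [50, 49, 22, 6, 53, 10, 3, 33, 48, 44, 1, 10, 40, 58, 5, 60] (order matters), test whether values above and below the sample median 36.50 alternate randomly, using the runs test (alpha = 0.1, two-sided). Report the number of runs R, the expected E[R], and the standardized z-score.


Step 1: Compute median = 36.50; label A = above, B = below.
Labels in order: AABBABBBAABBAABA  (n_A = 8, n_B = 8)
Step 2: Count runs R = 9.
Step 3: Under H0 (random ordering), E[R] = 2*n_A*n_B/(n_A+n_B) + 1 = 2*8*8/16 + 1 = 9.0000.
        Var[R] = 2*n_A*n_B*(2*n_A*n_B - n_A - n_B) / ((n_A+n_B)^2 * (n_A+n_B-1)) = 14336/3840 = 3.7333.
        SD[R] = 1.9322.
Step 4: R = E[R], so z = 0 with no continuity correction.
Step 5: Two-sided p-value via normal approximation = 2*(1 - Phi(|z|)) = 1.000000.
Step 6: alpha = 0.1. fail to reject H0.

R = 9, z = 0.0000, p = 1.000000, fail to reject H0.


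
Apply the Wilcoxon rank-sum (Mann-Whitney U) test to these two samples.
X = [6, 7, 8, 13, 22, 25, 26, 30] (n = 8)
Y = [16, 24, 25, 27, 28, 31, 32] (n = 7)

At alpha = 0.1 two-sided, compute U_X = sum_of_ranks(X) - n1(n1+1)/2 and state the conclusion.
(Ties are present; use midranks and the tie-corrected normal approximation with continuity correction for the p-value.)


Step 1: Combine and sort all 15 observations; assign midranks.
sorted (value, group): (6,X), (7,X), (8,X), (13,X), (16,Y), (22,X), (24,Y), (25,X), (25,Y), (26,X), (27,Y), (28,Y), (30,X), (31,Y), (32,Y)
ranks: 6->1, 7->2, 8->3, 13->4, 16->5, 22->6, 24->7, 25->8.5, 25->8.5, 26->10, 27->11, 28->12, 30->13, 31->14, 32->15
Step 2: Rank sum for X: R1 = 1 + 2 + 3 + 4 + 6 + 8.5 + 10 + 13 = 47.5.
Step 3: U_X = R1 - n1(n1+1)/2 = 47.5 - 8*9/2 = 47.5 - 36 = 11.5.
       U_Y = n1*n2 - U_X = 56 - 11.5 = 44.5.
Step 4: Ties are present, so use the tie-corrected normal approximation (with continuity correction) for the p-value.
Step 5: p-value = 0.063840; compare to alpha = 0.1. reject H0.

U_X = 11.5, p = 0.063840, reject H0 at alpha = 0.1.


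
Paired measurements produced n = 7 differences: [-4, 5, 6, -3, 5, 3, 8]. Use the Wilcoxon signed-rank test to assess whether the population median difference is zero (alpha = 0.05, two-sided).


Step 1: Drop any zero differences (none here) and take |d_i|.
|d| = [4, 5, 6, 3, 5, 3, 8]
Step 2: Midrank |d_i| (ties get averaged ranks).
ranks: |4|->3, |5|->4.5, |6|->6, |3|->1.5, |5|->4.5, |3|->1.5, |8|->7
Step 3: Attach original signs; sum ranks with positive sign and with negative sign.
W+ = 4.5 + 6 + 4.5 + 1.5 + 7 = 23.5
W- = 3 + 1.5 = 4.5
(Check: W+ + W- = 28 should equal n(n+1)/2 = 28.)
Step 4: Test statistic W = min(W+, W-) = 4.5.
Step 5: Ties in |d|, so use the tie-corrected normal approximation.
        E[W] = n(n+1)/4 = 7*8/4 = 14.
        Tie groups: |d|=3 (t=2), |d|=5 (t=2); sum(t^3 - t) = 12.
        Var[W] = n(n+1)(2n+1)/24 - sum(t^3-t)/48 = 840/24 - 12/48 = 34.75.
        z = (W - E[W]) / sqrt(Var[W]) = (4.5 - 14) / 5.8949 = -1.6116.
        Two-sided p = 2*Phi(z) = 0.107058.
Step 6: alpha = 0.05. fail to reject H0.

W+ = 23.5, W- = 4.5, W = min = 4.5, p = 0.107058, fail to reject H0.


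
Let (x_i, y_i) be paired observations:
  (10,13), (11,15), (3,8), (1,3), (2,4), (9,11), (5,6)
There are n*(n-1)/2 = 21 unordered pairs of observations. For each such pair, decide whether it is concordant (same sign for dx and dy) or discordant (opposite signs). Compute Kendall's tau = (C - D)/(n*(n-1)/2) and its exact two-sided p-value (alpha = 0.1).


Step 1: Enumerate the 21 unordered pairs (i,j) with i<j and classify each by sign(x_j-x_i) * sign(y_j-y_i).
  (1,2):dx=+1,dy=+2->C; (1,3):dx=-7,dy=-5->C; (1,4):dx=-9,dy=-10->C; (1,5):dx=-8,dy=-9->C
  (1,6):dx=-1,dy=-2->C; (1,7):dx=-5,dy=-7->C; (2,3):dx=-8,dy=-7->C; (2,4):dx=-10,dy=-12->C
  (2,5):dx=-9,dy=-11->C; (2,6):dx=-2,dy=-4->C; (2,7):dx=-6,dy=-9->C; (3,4):dx=-2,dy=-5->C
  (3,5):dx=-1,dy=-4->C; (3,6):dx=+6,dy=+3->C; (3,7):dx=+2,dy=-2->D; (4,5):dx=+1,dy=+1->C
  (4,6):dx=+8,dy=+8->C; (4,7):dx=+4,dy=+3->C; (5,6):dx=+7,dy=+7->C; (5,7):dx=+3,dy=+2->C
  (6,7):dx=-4,dy=-5->C
Step 2: C = 20, D = 1, total pairs = 21.
Step 3: tau = (C - D)/(n(n-1)/2) = (20 - 1)/21 = 0.904762.
Step 4: Exact two-sided p-value (enumerate n! = 5040 permutations of y under H0): p = 0.002778.
Step 5: alpha = 0.1. reject H0.

tau_b = 0.9048 (C=20, D=1), p = 0.002778, reject H0.


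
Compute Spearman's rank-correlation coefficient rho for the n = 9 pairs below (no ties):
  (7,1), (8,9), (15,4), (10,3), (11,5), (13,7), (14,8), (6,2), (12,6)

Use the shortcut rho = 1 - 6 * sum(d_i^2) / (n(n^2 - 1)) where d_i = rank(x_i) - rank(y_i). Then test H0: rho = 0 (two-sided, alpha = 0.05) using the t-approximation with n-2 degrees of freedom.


Step 1: Rank x and y separately (midranks; no ties here).
rank(x): 7->2, 8->3, 15->9, 10->4, 11->5, 13->7, 14->8, 6->1, 12->6
rank(y): 1->1, 9->9, 4->4, 3->3, 5->5, 7->7, 8->8, 2->2, 6->6
Step 2: d_i = R_x(i) - R_y(i); compute d_i^2.
  (2-1)^2=1, (3-9)^2=36, (9-4)^2=25, (4-3)^2=1, (5-5)^2=0, (7-7)^2=0, (8-8)^2=0, (1-2)^2=1, (6-6)^2=0
sum(d^2) = 64.
Step 3: rho = 1 - 6*64 / (9*(9^2 - 1)) = 1 - 384/720 = 0.466667.
Step 4: Under H0, t = rho * sqrt((n-2)/(1-rho^2)) = 1.3960 ~ t(7).
Step 5: Two-sided p-value from the t-distribution with 7 df = 0.205386.
Step 6: alpha = 0.05. fail to reject H0.

rho = 0.4667, p = 0.205386, fail to reject H0 at alpha = 0.05.


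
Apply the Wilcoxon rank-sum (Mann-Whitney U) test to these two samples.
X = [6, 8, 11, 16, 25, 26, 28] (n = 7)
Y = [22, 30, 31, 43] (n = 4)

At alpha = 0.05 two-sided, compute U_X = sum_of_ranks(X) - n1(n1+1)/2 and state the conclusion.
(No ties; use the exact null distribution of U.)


Step 1: Combine and sort all 11 observations; assign midranks.
sorted (value, group): (6,X), (8,X), (11,X), (16,X), (22,Y), (25,X), (26,X), (28,X), (30,Y), (31,Y), (43,Y)
ranks: 6->1, 8->2, 11->3, 16->4, 22->5, 25->6, 26->7, 28->8, 30->9, 31->10, 43->11
Step 2: Rank sum for X: R1 = 1 + 2 + 3 + 4 + 6 + 7 + 8 = 31.
Step 3: U_X = R1 - n1(n1+1)/2 = 31 - 7*8/2 = 31 - 28 = 3.
       U_Y = n1*n2 - U_X = 28 - 3 = 25.
Step 4: No ties, so the exact null distribution of U (based on enumerating the C(11,7) = 330 equally likely rank assignments) gives the two-sided p-value.
Step 5: p-value = 0.042424; compare to alpha = 0.05. reject H0.

U_X = 3, p = 0.042424, reject H0 at alpha = 0.05.


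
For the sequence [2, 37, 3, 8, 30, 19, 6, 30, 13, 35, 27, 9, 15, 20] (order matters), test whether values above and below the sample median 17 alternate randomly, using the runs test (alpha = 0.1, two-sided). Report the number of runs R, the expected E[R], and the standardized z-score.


Step 1: Compute median = 17; label A = above, B = below.
Labels in order: BABBAABABAABBA  (n_A = 7, n_B = 7)
Step 2: Count runs R = 10.
Step 3: Under H0 (random ordering), E[R] = 2*n_A*n_B/(n_A+n_B) + 1 = 2*7*7/14 + 1 = 8.0000.
        Var[R] = 2*n_A*n_B*(2*n_A*n_B - n_A - n_B) / ((n_A+n_B)^2 * (n_A+n_B-1)) = 8232/2548 = 3.2308.
        SD[R] = 1.7974.
Step 4: Continuity-corrected z = (R - 0.5 - E[R]) / SD[R] = (10 - 0.5 - 8.0000) / 1.7974 = 0.8345.
Step 5: Two-sided p-value via normal approximation = 2*(1 - Phi(|z|)) = 0.403986.
Step 6: alpha = 0.1. fail to reject H0.

R = 10, z = 0.8345, p = 0.403986, fail to reject H0.


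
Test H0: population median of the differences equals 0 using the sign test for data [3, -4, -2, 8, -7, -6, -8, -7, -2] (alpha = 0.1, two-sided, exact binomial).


Step 1: Discard zero differences. Original n = 9; n_eff = number of nonzero differences = 9.
Nonzero differences (with sign): +3, -4, -2, +8, -7, -6, -8, -7, -2
Step 2: Count signs: positive = 2, negative = 7.
Step 3: Under H0: P(positive) = 0.5, so the number of positives S ~ Bin(9, 0.5).
Step 4: Two-sided exact p-value = sum of Bin(9,0.5) probabilities at or below the observed probability = 0.179688.
Step 5: alpha = 0.1. fail to reject H0.

n_eff = 9, pos = 2, neg = 7, p = 0.179688, fail to reject H0.


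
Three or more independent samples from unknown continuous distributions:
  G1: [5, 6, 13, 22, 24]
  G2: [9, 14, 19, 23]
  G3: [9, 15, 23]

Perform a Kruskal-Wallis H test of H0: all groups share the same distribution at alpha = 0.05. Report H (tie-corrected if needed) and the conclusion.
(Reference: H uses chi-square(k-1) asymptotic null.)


Step 1: Combine all N = 12 observations and assign midranks.
sorted (value, group, rank): (5,G1,1), (6,G1,2), (9,G2,3.5), (9,G3,3.5), (13,G1,5), (14,G2,6), (15,G3,7), (19,G2,8), (22,G1,9), (23,G2,10.5), (23,G3,10.5), (24,G1,12)
Step 2: Sum ranks within each group.
R_1 = 29 (n_1 = 5)
R_2 = 28 (n_2 = 4)
R_3 = 21 (n_3 = 3)
Step 3: H = 12/(N(N+1)) * sum(R_i^2/n_i) - 3(N+1)
     = 12/(12*13) * (29^2/5 + 28^2/4 + 21^2/3) - 3*13
     = 0.076923 * 511.2 - 39
     = 0.323077.
Step 4: Ties present; correction factor C = 1 - 12/(12^3 - 12) = 0.993007. Corrected H = 0.323077 / 0.993007 = 0.325352.
Step 5: Under H0, H ~ chi^2(2); p-value = 0.849866.
Step 6: alpha = 0.05. fail to reject H0.

H = 0.3254, df = 2, p = 0.849866, fail to reject H0.


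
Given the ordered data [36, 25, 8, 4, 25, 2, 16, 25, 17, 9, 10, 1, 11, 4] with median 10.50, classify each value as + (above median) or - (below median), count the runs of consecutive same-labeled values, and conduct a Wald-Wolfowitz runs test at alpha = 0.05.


Step 1: Compute median = 10.50; label A = above, B = below.
Labels in order: AABBABAAABBBAB  (n_A = 7, n_B = 7)
Step 2: Count runs R = 8.
Step 3: Under H0 (random ordering), E[R] = 2*n_A*n_B/(n_A+n_B) + 1 = 2*7*7/14 + 1 = 8.0000.
        Var[R] = 2*n_A*n_B*(2*n_A*n_B - n_A - n_B) / ((n_A+n_B)^2 * (n_A+n_B-1)) = 8232/2548 = 3.2308.
        SD[R] = 1.7974.
Step 4: R = E[R], so z = 0 with no continuity correction.
Step 5: Two-sided p-value via normal approximation = 2*(1 - Phi(|z|)) = 1.000000.
Step 6: alpha = 0.05. fail to reject H0.

R = 8, z = 0.0000, p = 1.000000, fail to reject H0.


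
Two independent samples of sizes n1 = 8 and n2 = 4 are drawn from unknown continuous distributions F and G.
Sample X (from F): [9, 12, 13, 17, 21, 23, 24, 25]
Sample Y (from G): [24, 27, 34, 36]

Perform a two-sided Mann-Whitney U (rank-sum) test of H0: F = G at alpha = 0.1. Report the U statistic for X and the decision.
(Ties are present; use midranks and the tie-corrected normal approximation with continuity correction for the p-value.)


Step 1: Combine and sort all 12 observations; assign midranks.
sorted (value, group): (9,X), (12,X), (13,X), (17,X), (21,X), (23,X), (24,X), (24,Y), (25,X), (27,Y), (34,Y), (36,Y)
ranks: 9->1, 12->2, 13->3, 17->4, 21->5, 23->6, 24->7.5, 24->7.5, 25->9, 27->10, 34->11, 36->12
Step 2: Rank sum for X: R1 = 1 + 2 + 3 + 4 + 5 + 6 + 7.5 + 9 = 37.5.
Step 3: U_X = R1 - n1(n1+1)/2 = 37.5 - 8*9/2 = 37.5 - 36 = 1.5.
       U_Y = n1*n2 - U_X = 32 - 1.5 = 30.5.
Step 4: Ties are present, so use the tie-corrected normal approximation (with continuity correction) for the p-value.
Step 5: p-value = 0.017221; compare to alpha = 0.1. reject H0.

U_X = 1.5, p = 0.017221, reject H0 at alpha = 0.1.


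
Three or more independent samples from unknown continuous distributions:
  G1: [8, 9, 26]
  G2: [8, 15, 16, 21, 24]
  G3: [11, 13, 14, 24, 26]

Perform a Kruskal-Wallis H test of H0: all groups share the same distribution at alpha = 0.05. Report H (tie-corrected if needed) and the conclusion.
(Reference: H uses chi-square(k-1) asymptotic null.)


Step 1: Combine all N = 13 observations and assign midranks.
sorted (value, group, rank): (8,G1,1.5), (8,G2,1.5), (9,G1,3), (11,G3,4), (13,G3,5), (14,G3,6), (15,G2,7), (16,G2,8), (21,G2,9), (24,G2,10.5), (24,G3,10.5), (26,G1,12.5), (26,G3,12.5)
Step 2: Sum ranks within each group.
R_1 = 17 (n_1 = 3)
R_2 = 36 (n_2 = 5)
R_3 = 38 (n_3 = 5)
Step 3: H = 12/(N(N+1)) * sum(R_i^2/n_i) - 3(N+1)
     = 12/(13*14) * (17^2/3 + 36^2/5 + 38^2/5) - 3*14
     = 0.065934 * 644.333 - 42
     = 0.483516.
Step 4: Ties present; correction factor C = 1 - 18/(13^3 - 13) = 0.991758. Corrected H = 0.483516 / 0.991758 = 0.487535.
Step 5: Under H0, H ~ chi^2(2); p-value = 0.783670.
Step 6: alpha = 0.05. fail to reject H0.

H = 0.4875, df = 2, p = 0.783670, fail to reject H0.


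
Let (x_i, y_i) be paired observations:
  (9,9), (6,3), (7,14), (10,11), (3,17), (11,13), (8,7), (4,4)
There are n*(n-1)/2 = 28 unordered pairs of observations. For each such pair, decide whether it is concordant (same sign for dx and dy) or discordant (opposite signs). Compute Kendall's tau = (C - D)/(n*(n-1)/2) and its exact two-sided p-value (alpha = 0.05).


Step 1: Enumerate the 28 unordered pairs (i,j) with i<j and classify each by sign(x_j-x_i) * sign(y_j-y_i).
  (1,2):dx=-3,dy=-6->C; (1,3):dx=-2,dy=+5->D; (1,4):dx=+1,dy=+2->C; (1,5):dx=-6,dy=+8->D
  (1,6):dx=+2,dy=+4->C; (1,7):dx=-1,dy=-2->C; (1,8):dx=-5,dy=-5->C; (2,3):dx=+1,dy=+11->C
  (2,4):dx=+4,dy=+8->C; (2,5):dx=-3,dy=+14->D; (2,6):dx=+5,dy=+10->C; (2,7):dx=+2,dy=+4->C
  (2,8):dx=-2,dy=+1->D; (3,4):dx=+3,dy=-3->D; (3,5):dx=-4,dy=+3->D; (3,6):dx=+4,dy=-1->D
  (3,7):dx=+1,dy=-7->D; (3,8):dx=-3,dy=-10->C; (4,5):dx=-7,dy=+6->D; (4,6):dx=+1,dy=+2->C
  (4,7):dx=-2,dy=-4->C; (4,8):dx=-6,dy=-7->C; (5,6):dx=+8,dy=-4->D; (5,7):dx=+5,dy=-10->D
  (5,8):dx=+1,dy=-13->D; (6,7):dx=-3,dy=-6->C; (6,8):dx=-7,dy=-9->C; (7,8):dx=-4,dy=-3->C
Step 2: C = 16, D = 12, total pairs = 28.
Step 3: tau = (C - D)/(n(n-1)/2) = (16 - 12)/28 = 0.142857.
Step 4: Exact two-sided p-value (enumerate n! = 40320 permutations of y under H0): p = 0.719544.
Step 5: alpha = 0.05. fail to reject H0.

tau_b = 0.1429 (C=16, D=12), p = 0.719544, fail to reject H0.


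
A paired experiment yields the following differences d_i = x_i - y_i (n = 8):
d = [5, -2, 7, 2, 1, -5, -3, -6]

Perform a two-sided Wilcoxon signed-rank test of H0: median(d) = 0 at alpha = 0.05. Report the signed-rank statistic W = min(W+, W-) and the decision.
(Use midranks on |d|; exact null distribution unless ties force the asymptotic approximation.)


Step 1: Drop any zero differences (none here) and take |d_i|.
|d| = [5, 2, 7, 2, 1, 5, 3, 6]
Step 2: Midrank |d_i| (ties get averaged ranks).
ranks: |5|->5.5, |2|->2.5, |7|->8, |2|->2.5, |1|->1, |5|->5.5, |3|->4, |6|->7
Step 3: Attach original signs; sum ranks with positive sign and with negative sign.
W+ = 5.5 + 8 + 2.5 + 1 = 17
W- = 2.5 + 5.5 + 4 + 7 = 19
(Check: W+ + W- = 36 should equal n(n+1)/2 = 36.)
Step 4: Test statistic W = min(W+, W-) = 17.
Step 5: Ties in |d|, so use the tie-corrected normal approximation.
        E[W] = n(n+1)/4 = 8*9/4 = 18.
        Tie groups: |d|=2 (t=2), |d|=5 (t=2); sum(t^3 - t) = 12.
        Var[W] = n(n+1)(2n+1)/24 - sum(t^3-t)/48 = 1224/24 - 12/48 = 50.75.
        z = (W - E[W]) / sqrt(Var[W]) = (17 - 18) / 7.1239 = -0.1404.
        Two-sided p = 2*Phi(z) = 0.888366.
Step 6: alpha = 0.05. fail to reject H0.

W+ = 17, W- = 19, W = min = 17, p = 0.888366, fail to reject H0.


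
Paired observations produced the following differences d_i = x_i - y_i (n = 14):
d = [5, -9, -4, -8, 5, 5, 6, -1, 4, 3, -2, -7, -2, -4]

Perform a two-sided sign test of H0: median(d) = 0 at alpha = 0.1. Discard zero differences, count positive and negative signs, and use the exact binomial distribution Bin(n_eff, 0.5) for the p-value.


Step 1: Discard zero differences. Original n = 14; n_eff = number of nonzero differences = 14.
Nonzero differences (with sign): +5, -9, -4, -8, +5, +5, +6, -1, +4, +3, -2, -7, -2, -4
Step 2: Count signs: positive = 6, negative = 8.
Step 3: Under H0: P(positive) = 0.5, so the number of positives S ~ Bin(14, 0.5).
Step 4: Two-sided exact p-value = sum of Bin(14,0.5) probabilities at or below the observed probability = 0.790527.
Step 5: alpha = 0.1. fail to reject H0.

n_eff = 14, pos = 6, neg = 8, p = 0.790527, fail to reject H0.


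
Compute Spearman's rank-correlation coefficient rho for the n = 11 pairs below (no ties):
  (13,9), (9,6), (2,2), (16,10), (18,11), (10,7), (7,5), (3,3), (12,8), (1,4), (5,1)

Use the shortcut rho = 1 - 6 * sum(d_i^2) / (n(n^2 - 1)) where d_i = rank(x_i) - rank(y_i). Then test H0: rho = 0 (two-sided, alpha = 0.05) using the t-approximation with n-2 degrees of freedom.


Step 1: Rank x and y separately (midranks; no ties here).
rank(x): 13->9, 9->6, 2->2, 16->10, 18->11, 10->7, 7->5, 3->3, 12->8, 1->1, 5->4
rank(y): 9->9, 6->6, 2->2, 10->10, 11->11, 7->7, 5->5, 3->3, 8->8, 4->4, 1->1
Step 2: d_i = R_x(i) - R_y(i); compute d_i^2.
  (9-9)^2=0, (6-6)^2=0, (2-2)^2=0, (10-10)^2=0, (11-11)^2=0, (7-7)^2=0, (5-5)^2=0, (3-3)^2=0, (8-8)^2=0, (1-4)^2=9, (4-1)^2=9
sum(d^2) = 18.
Step 3: rho = 1 - 6*18 / (11*(11^2 - 1)) = 1 - 108/1320 = 0.918182.
Step 4: Under H0, t = rho * sqrt((n-2)/(1-rho^2)) = 6.9531 ~ t(9).
Step 5: Two-sided p-value from the t-distribution with 9 df = 0.000067.
Step 6: alpha = 0.05. reject H0.

rho = 0.9182, p = 0.000067, reject H0 at alpha = 0.05.


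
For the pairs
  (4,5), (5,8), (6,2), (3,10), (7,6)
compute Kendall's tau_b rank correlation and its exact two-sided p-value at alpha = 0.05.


Step 1: Enumerate the 10 unordered pairs (i,j) with i<j and classify each by sign(x_j-x_i) * sign(y_j-y_i).
  (1,2):dx=+1,dy=+3->C; (1,3):dx=+2,dy=-3->D; (1,4):dx=-1,dy=+5->D; (1,5):dx=+3,dy=+1->C
  (2,3):dx=+1,dy=-6->D; (2,4):dx=-2,dy=+2->D; (2,5):dx=+2,dy=-2->D; (3,4):dx=-3,dy=+8->D
  (3,5):dx=+1,dy=+4->C; (4,5):dx=+4,dy=-4->D
Step 2: C = 3, D = 7, total pairs = 10.
Step 3: tau = (C - D)/(n(n-1)/2) = (3 - 7)/10 = -0.400000.
Step 4: Exact two-sided p-value (enumerate n! = 120 permutations of y under H0): p = 0.483333.
Step 5: alpha = 0.05. fail to reject H0.

tau_b = -0.4000 (C=3, D=7), p = 0.483333, fail to reject H0.


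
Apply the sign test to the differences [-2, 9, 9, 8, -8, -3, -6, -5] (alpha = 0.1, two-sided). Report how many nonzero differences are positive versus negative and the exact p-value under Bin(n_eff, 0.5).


Step 1: Discard zero differences. Original n = 8; n_eff = number of nonzero differences = 8.
Nonzero differences (with sign): -2, +9, +9, +8, -8, -3, -6, -5
Step 2: Count signs: positive = 3, negative = 5.
Step 3: Under H0: P(positive) = 0.5, so the number of positives S ~ Bin(8, 0.5).
Step 4: Two-sided exact p-value = sum of Bin(8,0.5) probabilities at or below the observed probability = 0.726562.
Step 5: alpha = 0.1. fail to reject H0.

n_eff = 8, pos = 3, neg = 5, p = 0.726562, fail to reject H0.


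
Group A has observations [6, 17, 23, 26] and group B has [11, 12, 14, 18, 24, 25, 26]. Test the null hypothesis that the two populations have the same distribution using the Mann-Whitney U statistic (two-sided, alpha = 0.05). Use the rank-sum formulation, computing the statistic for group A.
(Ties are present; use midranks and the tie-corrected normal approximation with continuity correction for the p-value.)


Step 1: Combine and sort all 11 observations; assign midranks.
sorted (value, group): (6,X), (11,Y), (12,Y), (14,Y), (17,X), (18,Y), (23,X), (24,Y), (25,Y), (26,X), (26,Y)
ranks: 6->1, 11->2, 12->3, 14->4, 17->5, 18->6, 23->7, 24->8, 25->9, 26->10.5, 26->10.5
Step 2: Rank sum for X: R1 = 1 + 5 + 7 + 10.5 = 23.5.
Step 3: U_X = R1 - n1(n1+1)/2 = 23.5 - 4*5/2 = 23.5 - 10 = 13.5.
       U_Y = n1*n2 - U_X = 28 - 13.5 = 14.5.
Step 4: Ties are present, so use the tie-corrected normal approximation (with continuity correction) for the p-value.
Step 5: p-value = 1.000000; compare to alpha = 0.05. fail to reject H0.

U_X = 13.5, p = 1.000000, fail to reject H0 at alpha = 0.05.
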